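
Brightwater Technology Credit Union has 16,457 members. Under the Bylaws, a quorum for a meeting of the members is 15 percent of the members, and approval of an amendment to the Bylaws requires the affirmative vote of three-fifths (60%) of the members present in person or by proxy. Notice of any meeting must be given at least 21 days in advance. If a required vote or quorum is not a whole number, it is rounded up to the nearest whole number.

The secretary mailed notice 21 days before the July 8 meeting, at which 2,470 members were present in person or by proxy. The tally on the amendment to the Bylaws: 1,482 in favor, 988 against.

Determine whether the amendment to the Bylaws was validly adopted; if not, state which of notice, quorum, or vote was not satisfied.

Valid — all requirements satisfied.

Notice: 21 days given; 21 required. Satisfied.
Quorum: 15% of 16,457 = 2,468.55, rounded up to 2,469; 2,470 present. Satisfied.
Vote: requires three-fifths of those present (2,470); 3/5 of 2470 = 1482, so 1,482 needed; 1,482 in favor. Satisfied.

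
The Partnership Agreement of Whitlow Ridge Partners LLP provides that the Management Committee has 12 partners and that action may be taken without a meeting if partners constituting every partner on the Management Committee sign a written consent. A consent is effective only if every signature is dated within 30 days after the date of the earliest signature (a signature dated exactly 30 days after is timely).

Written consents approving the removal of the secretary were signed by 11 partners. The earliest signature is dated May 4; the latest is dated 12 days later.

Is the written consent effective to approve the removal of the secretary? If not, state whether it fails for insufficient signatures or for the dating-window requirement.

Signatures required: the unanimous vote of 12 — unanimous means all 12, so 12 needed; 11 signed. Insufficient.
Dating window: the latest signature is 12 days after the earliest; the limit is 30 days. Within the window.

Not effective — insufficient signatures.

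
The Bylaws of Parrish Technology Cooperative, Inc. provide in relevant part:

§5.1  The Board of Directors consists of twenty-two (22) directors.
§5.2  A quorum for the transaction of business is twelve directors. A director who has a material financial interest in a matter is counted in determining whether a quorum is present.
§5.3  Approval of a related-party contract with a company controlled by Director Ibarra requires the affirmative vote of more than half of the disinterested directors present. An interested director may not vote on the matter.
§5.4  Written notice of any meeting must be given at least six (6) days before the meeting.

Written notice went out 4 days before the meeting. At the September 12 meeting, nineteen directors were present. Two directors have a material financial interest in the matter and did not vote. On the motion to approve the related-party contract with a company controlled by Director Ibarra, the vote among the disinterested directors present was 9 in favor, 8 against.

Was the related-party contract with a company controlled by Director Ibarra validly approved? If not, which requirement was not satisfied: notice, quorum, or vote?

Notice: 4 days given; 6 required (4 < 6). Not satisfied.
Quorum: 19 present (interested directors count toward quorum); quorum is 12. Satisfied.
Vote: the related-party contract with a company controlled by Director Ibarra requires a majority of the disinterested directors present (19 − 2 = 17). A majority of 17 is 9, so 9 affirmative votes are needed; 9 voted in favor. Satisfied.

Invalid — notice requirement not satisfied.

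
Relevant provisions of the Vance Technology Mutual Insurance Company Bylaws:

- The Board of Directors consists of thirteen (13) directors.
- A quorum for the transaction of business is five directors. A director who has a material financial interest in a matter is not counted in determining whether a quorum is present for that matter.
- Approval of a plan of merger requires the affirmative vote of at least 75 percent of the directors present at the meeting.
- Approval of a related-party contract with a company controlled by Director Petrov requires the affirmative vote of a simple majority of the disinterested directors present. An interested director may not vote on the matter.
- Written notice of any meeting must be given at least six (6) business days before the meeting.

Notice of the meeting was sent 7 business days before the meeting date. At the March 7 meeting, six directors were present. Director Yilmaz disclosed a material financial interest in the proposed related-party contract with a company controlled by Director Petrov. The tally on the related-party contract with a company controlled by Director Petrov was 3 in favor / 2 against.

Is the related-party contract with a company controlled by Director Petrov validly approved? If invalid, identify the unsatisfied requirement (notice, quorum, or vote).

Valid — all requirements satisfied.

Notice: 7 business days given; 6 required (7 ≥ 6). Satisfied.
Quorum: 6 present, but the 1 interested director does not count, leaving 5. Quorum is 5. Satisfied.
Vote: the related-party contract with a company controlled by Director Petrov requires a majority of the disinterested directors present (6 − 1 = 5). A majority of 5 is 3, so 3 affirmative votes are needed; 3 voted in favor. Satisfied.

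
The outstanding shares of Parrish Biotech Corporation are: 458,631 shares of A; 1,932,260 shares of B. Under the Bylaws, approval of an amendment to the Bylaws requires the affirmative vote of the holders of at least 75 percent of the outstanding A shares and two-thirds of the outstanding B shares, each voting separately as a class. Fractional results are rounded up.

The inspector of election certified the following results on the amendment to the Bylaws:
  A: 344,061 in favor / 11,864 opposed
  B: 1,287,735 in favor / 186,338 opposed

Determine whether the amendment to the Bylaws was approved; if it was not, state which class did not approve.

Not approved — the B shares did not give the required vote.

A: 3/4 of 458631 = 343973.25, rounded up to 343974; 343,974 required, 344,061 in favor — approved.
B: 2/3 of 1932260 = 1288173.33, rounded up to 1288174; 1,288,174 required, 1,287,735 in favor — not approved.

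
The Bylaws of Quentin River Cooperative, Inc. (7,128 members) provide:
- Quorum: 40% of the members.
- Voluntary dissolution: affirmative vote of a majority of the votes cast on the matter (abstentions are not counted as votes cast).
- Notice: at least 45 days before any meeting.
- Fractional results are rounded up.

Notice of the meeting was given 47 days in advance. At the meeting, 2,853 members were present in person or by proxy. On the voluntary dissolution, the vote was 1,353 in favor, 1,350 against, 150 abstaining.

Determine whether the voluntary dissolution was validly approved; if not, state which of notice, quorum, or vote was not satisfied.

Notice: 47 days given; 45 required. Satisfied.
Quorum: 40% of 7,128 = 2,851.20, rounded up to 2,852; 2,853 present. Satisfied.
Vote: requires a majority of the votes cast (2,853 − 150 abstaining = 2,703); a majority of 2703 is 1352, so 1,352 needed; 1,353 in favor. Satisfied.

Valid — all requirements satisfied.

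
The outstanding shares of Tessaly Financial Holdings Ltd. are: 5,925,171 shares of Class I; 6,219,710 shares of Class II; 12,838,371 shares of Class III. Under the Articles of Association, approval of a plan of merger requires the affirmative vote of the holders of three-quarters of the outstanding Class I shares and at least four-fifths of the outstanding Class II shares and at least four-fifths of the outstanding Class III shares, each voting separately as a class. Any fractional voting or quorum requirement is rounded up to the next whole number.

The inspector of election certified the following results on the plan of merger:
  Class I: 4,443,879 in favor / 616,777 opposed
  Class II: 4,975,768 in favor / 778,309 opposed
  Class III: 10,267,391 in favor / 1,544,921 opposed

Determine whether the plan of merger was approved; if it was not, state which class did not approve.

Class I: 3/4 of 5925171 = 4443878.25, rounded up to 4443879; 4,443,879 required, 4,443,879 in favor — approved.
Class II: 4/5 of 6219710 = 4975768; 4,975,768 required, 4,975,768 in favor — approved.
Class III: 4/5 of 12838371 = 10270696.80, rounded up to 10270697; 10,270,697 required, 10,267,391 in favor — not approved.

Not approved — the Class III shares did not give the required vote.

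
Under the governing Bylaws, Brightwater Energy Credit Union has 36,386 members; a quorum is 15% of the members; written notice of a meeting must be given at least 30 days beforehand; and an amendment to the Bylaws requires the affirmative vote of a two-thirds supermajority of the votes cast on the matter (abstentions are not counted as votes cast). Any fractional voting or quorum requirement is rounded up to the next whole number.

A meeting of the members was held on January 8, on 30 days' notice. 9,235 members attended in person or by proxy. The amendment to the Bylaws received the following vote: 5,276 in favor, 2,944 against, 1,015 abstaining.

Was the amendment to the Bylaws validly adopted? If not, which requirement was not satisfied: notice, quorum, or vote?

Notice: 30 days given; 30 required. Satisfied.
Quorum: 15% of 36,386 = 5,457.90, rounded up to 5,458; 9,235 present. Satisfied.
Vote: requires two-thirds of the votes cast (9,235 − 1,015 abstaining = 8,220); 2/3 of 8220 = 5480, so 5,480 needed; 5,276 in favor. Not satisfied.

Invalid — vote requirement not satisfied.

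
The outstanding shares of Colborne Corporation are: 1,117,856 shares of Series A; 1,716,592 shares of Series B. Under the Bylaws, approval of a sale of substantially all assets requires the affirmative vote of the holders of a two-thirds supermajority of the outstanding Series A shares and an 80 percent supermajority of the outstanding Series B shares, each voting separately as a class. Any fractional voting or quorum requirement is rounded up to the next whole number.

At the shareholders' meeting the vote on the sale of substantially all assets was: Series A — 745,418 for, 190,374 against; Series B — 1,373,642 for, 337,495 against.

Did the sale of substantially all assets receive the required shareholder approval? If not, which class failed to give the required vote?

Approved — every class gave the required vote.

Series A: 2/3 of 1117856 = 745237.33, rounded up to 745238; 745,238 required, 745,418 in favor — approved.
Series B: 4/5 of 1716592 = 1373273.60, rounded up to 1373274; 1,373,274 required, 1,373,642 in favor — approved.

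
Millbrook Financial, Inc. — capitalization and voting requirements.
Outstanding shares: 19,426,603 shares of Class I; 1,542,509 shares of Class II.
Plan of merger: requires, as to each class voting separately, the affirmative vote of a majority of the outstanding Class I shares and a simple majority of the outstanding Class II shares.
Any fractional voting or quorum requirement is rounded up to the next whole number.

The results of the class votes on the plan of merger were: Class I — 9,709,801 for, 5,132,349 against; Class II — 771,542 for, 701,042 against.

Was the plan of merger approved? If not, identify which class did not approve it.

Class I: a majority of 19426603 is 9713302; 9,713,302 required, 9,709,801 in favor — not approved.
Class II: a majority of 1542509 is 771255; 771,255 required, 771,542 in favor — approved.

Not approved — the Class I shares did not give the required vote.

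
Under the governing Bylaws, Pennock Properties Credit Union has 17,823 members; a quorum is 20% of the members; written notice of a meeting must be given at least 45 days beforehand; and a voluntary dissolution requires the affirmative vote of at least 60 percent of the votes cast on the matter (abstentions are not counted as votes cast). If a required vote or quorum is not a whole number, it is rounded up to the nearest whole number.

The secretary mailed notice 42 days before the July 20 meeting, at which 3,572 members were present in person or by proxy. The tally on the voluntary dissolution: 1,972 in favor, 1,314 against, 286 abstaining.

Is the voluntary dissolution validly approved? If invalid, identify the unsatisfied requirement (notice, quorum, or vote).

Notice: 42 days given; 45 required. Not satisfied.
Quorum: 20% of 17,823 = 3,564.60, rounded up to 3,565; 3,572 present. Satisfied.
Vote: requires three-fifths of the votes cast (3,572 − 286 abstaining = 3,286); 3/5 of 3286 = 1971.60, rounded up to 1972, so 1,972 needed; 1,972 in favor. Satisfied.

Invalid — notice requirement not satisfied.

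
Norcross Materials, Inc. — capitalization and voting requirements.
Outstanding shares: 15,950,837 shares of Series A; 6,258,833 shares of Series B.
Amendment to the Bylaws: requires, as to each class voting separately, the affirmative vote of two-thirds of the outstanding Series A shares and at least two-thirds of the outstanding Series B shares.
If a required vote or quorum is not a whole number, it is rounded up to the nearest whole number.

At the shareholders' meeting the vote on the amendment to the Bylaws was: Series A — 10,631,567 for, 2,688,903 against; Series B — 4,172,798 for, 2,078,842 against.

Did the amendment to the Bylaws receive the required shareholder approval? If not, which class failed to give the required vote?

Series A: 2/3 of 15950837 = 10633891.33, rounded up to 10633892; 10,633,892 required, 10,631,567 in favor — not approved.
Series B: 2/3 of 6258833 = 4172555.33, rounded up to 4172556; 4,172,556 required, 4,172,798 in favor — approved.

Not approved — the Series A shares did not give the required vote.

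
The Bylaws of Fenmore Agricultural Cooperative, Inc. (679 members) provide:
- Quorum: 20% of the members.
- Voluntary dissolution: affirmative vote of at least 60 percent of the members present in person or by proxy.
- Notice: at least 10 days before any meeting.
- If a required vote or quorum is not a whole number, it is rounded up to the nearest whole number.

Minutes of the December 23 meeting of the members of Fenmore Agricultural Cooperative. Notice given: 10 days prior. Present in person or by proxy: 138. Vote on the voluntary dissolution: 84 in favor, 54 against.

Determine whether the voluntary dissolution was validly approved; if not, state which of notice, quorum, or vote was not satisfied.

Valid — all requirements satisfied.

Notice: 10 days given; 10 required. Satisfied.
Quorum: 20% of 679 = 135.80, rounded up to 136; 138 present. Satisfied.
Vote: requires three-fifths of those present (138); 3/5 of 138 = 82.80, rounded up to 83, so 83 needed; 84 in favor. Satisfied.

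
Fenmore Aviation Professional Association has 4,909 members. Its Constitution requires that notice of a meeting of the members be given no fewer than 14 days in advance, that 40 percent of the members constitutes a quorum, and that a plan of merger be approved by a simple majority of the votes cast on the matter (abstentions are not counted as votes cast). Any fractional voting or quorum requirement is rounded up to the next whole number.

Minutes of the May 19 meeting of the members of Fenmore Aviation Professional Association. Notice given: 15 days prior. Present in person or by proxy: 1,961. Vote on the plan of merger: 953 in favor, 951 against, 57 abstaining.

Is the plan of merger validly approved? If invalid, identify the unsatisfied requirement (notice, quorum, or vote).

Notice: 15 days given; 14 required. Satisfied.
Quorum: 40% of 4,909 = 1,963.60, rounded up to 1,964; 1,961 present. Not satisfied.
Vote: requires a majority of the votes cast (1,961 − 57 abstaining = 1,904); a majority of 1904 is 953, so 953 needed; 953 in favor. Satisfied.

Invalid — quorum requirement not satisfied.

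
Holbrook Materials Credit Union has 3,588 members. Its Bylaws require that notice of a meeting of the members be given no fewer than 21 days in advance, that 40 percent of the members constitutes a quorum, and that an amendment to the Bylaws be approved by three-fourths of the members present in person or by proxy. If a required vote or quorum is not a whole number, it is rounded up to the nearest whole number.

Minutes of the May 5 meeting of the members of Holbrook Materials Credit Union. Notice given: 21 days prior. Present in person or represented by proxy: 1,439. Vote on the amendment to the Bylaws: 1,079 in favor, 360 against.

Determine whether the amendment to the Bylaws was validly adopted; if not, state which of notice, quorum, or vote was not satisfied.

Invalid — vote requirement not satisfied.

Notice: 21 days given; 21 required. Satisfied.
Quorum: 40% of 3,588 = 1,435.20, rounded up to 1,436; 1,439 present. Satisfied.
Vote: requires three-fourths of those present (1,439); 3/4 of 1439 = 1079.25, rounded up to 1080, so 1,080 needed; 1,079 in favor. Not satisfied.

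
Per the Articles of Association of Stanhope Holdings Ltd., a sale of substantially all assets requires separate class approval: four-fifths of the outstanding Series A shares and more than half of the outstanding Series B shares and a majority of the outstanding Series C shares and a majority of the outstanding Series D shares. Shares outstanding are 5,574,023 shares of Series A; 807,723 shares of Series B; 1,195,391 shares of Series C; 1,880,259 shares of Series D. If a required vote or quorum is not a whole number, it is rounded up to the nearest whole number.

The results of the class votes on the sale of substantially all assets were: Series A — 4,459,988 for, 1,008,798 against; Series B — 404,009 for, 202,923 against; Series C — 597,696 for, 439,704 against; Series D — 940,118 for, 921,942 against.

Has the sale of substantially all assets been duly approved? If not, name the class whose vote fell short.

Not approved — the Series D shares did not give the required vote.

Series A: 4/5 of 5574023 = 4459218.40, rounded up to 4459219; 4,459,219 required, 4,459,988 in favor — approved.
Series B: a majority of 807723 is 403862; 403,862 required, 404,009 in favor — approved.
Series C: a majority of 1195391 is 597696; 597,696 required, 597,696 in favor — approved.
Series D: a majority of 1880259 is 940130; 940,130 required, 940,118 in favor — not approved.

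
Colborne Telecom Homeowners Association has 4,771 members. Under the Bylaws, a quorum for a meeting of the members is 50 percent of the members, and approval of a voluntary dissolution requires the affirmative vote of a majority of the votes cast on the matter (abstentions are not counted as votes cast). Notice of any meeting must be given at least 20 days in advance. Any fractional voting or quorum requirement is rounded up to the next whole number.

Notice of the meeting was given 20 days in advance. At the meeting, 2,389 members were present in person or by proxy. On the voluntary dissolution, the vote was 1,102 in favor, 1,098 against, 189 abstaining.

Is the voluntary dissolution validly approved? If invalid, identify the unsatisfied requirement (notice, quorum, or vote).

Valid — all requirements satisfied.

Notice: 20 days given; 20 required. Satisfied.
Quorum: 50% of 4,771 = 2,385.50, rounded up to 2,386; 2,389 present. Satisfied.
Vote: requires a majority of the votes cast (2,389 − 189 abstaining = 2,200); a majority of 2200 is 1101, so 1,101 needed; 1,102 in favor. Satisfied.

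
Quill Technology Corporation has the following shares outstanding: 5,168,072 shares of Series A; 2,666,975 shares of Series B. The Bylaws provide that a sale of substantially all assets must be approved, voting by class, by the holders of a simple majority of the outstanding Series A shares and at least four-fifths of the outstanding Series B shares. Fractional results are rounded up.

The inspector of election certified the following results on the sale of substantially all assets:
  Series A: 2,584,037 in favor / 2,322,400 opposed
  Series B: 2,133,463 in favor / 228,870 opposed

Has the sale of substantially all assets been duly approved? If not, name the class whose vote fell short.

Not approved — the Series B shares did not give the required vote.

Series A: a majority of 5168072 is 2584037; 2,584,037 required, 2,584,037 in favor — approved.
Series B: 4/5 of 2666975 = 2133580; 2,133,580 required, 2,133,463 in favor — not approved.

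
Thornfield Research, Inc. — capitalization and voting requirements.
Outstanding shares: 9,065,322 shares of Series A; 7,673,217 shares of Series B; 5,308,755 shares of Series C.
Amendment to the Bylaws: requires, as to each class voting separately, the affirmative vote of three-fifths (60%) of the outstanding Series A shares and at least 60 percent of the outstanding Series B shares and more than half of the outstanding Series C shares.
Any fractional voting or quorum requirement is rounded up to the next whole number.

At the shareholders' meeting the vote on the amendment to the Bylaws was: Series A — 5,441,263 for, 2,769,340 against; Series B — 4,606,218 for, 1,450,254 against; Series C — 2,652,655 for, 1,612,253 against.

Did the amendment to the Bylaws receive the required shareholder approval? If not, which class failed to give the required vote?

Series A: 3/5 of 9065322 = 5439193.20, rounded up to 5439194; 5,439,194 required, 5,441,263 in favor — approved.
Series B: 3/5 of 7673217 = 4603930.20, rounded up to 4603931; 4,603,931 required, 4,606,218 in favor — approved.
Series C: a majority of 5308755 is 2654378; 2,654,378 required, 2,652,655 in favor — not approved.

Not approved — the Series C shares did not give the required vote.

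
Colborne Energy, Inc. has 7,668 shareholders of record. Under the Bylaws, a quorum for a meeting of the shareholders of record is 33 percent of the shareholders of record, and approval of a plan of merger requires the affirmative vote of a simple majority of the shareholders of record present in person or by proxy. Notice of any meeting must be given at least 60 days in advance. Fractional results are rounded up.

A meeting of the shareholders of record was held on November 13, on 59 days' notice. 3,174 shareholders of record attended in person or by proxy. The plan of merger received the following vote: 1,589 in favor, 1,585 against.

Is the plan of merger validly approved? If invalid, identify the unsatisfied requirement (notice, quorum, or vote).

Notice: 59 days given; 60 required. Not satisfied.
Quorum: 33% of 7,668 = 2,530.44, rounded up to 2,531; 3,174 present. Satisfied.
Vote: requires a majority of those present (3,174); a majority of 3174 is 1588, so 1,588 needed; 1,589 in favor. Satisfied.

Invalid — notice requirement not satisfied.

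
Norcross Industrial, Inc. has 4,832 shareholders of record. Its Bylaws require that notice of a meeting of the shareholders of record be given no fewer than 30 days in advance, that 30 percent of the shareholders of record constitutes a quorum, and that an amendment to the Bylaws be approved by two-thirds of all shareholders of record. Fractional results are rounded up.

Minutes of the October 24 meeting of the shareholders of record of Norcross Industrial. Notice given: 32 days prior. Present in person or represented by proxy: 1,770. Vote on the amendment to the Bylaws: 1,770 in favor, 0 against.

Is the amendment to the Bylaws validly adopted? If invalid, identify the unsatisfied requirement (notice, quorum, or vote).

Notice: 32 days given; 30 required. Satisfied.
Quorum: 30% of 4,832 = 1,449.60, rounded up to 1,450; 1,770 present. Satisfied.
Vote: requires two-thirds of all shareholders of record (4,832); 2/3 of 4832 = 3221.33, rounded up to 3222, so 3,222 needed; 1,770 in favor. Not satisfied.

Invalid — vote requirement not satisfied.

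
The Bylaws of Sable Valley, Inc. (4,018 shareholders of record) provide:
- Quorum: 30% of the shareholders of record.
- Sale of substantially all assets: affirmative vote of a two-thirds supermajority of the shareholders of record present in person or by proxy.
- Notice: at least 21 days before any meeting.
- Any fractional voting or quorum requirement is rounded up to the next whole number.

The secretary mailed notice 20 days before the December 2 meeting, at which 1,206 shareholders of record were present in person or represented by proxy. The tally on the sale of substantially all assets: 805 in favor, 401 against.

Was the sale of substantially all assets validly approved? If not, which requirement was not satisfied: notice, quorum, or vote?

Invalid — notice requirement not satisfied.

Notice: 20 days given; 21 required. Not satisfied.
Quorum: 30% of 4,018 = 1,205.40, rounded up to 1,206; 1,206 present. Satisfied.
Vote: requires two-thirds of those present (1,206); 2/3 of 1206 = 804, so 804 needed; 805 in favor. Satisfied.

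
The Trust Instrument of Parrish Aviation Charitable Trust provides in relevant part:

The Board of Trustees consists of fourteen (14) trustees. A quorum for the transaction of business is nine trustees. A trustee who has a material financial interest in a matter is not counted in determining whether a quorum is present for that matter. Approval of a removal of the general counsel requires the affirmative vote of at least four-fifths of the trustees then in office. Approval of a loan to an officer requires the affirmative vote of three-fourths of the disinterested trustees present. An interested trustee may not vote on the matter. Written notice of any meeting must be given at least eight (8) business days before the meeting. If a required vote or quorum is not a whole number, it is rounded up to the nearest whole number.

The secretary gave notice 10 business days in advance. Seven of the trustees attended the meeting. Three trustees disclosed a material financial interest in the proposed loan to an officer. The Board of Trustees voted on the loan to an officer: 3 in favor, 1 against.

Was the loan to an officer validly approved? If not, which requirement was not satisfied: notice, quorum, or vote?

Invalid — quorum requirement not satisfied.

Notice: 10 business days given; 8 required (10 ≥ 8). Satisfied.
Quorum: 7 present, but the 3 interested trustees do not count, leaving 4. Quorum is 9. Not satisfied.
Vote: the loan to an officer requires three-fourths of the disinterested trustees present (7 − 3 = 4). 3/4 of 4 = 3, so 3 affirmative votes are needed; 3 voted in favor. Satisfied. (Moot — without a quorum no business can be validly transacted.)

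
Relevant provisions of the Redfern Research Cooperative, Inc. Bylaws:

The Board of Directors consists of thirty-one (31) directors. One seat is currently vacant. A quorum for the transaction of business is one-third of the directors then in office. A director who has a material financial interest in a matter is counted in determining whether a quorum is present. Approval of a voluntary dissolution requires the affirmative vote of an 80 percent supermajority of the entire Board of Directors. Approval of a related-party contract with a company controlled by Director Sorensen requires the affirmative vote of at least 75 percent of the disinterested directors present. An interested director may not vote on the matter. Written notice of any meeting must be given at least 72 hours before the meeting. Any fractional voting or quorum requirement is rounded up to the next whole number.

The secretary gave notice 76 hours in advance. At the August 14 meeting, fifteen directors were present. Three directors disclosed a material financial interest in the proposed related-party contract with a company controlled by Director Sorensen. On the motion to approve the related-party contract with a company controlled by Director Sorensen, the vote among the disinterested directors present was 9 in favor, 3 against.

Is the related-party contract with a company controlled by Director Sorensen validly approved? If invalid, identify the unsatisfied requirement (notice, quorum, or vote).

Notice: 76 hours given; 72 required (76 ≥ 72). Satisfied.
Quorum: 15 present (interested directors count toward quorum); quorum is 10. Satisfied.
Vote: the related-party contract with a company controlled by Director Sorensen requires three-fourths of the disinterested directors present (15 − 3 = 12). 3/4 of 12 = 9, so 9 affirmative votes are needed; 9 voted in favor. Satisfied.

Valid — all requirements satisfied.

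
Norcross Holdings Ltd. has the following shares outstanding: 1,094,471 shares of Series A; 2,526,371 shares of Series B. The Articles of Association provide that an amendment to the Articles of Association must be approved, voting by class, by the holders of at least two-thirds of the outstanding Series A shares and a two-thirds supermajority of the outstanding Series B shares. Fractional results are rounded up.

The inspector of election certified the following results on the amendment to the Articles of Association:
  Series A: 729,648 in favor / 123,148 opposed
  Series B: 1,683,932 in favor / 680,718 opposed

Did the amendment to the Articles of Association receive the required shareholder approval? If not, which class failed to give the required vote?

Not approved — the Series B shares did not give the required vote.

Series A: 2/3 of 1094471 = 729647.33, rounded up to 729648; 729,648 required, 729,648 in favor — approved.
Series B: 2/3 of 2526371 = 1684247.33, rounded up to 1684248; 1,684,248 required, 1,683,932 in favor — not approved.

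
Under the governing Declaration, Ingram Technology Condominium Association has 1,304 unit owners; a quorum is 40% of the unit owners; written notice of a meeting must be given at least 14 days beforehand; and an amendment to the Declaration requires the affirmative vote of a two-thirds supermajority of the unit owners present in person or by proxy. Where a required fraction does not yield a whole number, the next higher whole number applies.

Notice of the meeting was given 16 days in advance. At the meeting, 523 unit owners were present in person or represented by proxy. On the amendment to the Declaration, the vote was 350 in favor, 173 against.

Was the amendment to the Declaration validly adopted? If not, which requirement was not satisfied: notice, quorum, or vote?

Valid — all requirements satisfied.

Notice: 16 days given; 14 required. Satisfied.
Quorum: 40% of 1,304 = 521.60, rounded up to 522; 523 present. Satisfied.
Vote: requires two-thirds of those present (523); 2/3 of 523 = 348.67, rounded up to 349, so 349 needed; 350 in favor. Satisfied.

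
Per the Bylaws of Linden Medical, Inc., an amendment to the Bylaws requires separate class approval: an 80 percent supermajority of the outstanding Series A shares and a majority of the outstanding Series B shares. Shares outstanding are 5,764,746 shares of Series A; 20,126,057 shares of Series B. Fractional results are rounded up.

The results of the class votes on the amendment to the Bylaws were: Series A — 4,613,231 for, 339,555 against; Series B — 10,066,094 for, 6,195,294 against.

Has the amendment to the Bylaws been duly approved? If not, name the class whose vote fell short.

Series A: 4/5 of 5764746 = 4611796.80, rounded up to 4611797; 4,611,797 required, 4,613,231 in favor — approved.
Series B: a majority of 20126057 is 10063029; 10,063,029 required, 10,066,094 in favor — approved.

Approved — every class gave the required vote.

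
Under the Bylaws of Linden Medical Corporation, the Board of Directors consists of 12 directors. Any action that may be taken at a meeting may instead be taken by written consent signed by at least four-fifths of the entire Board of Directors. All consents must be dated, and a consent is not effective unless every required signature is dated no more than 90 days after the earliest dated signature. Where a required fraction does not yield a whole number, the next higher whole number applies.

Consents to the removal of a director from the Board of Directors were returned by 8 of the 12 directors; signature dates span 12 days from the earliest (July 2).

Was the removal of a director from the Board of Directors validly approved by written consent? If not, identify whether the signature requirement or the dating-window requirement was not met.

Signatures required: at least four-fifths of 12 — 4/5 of 12 = 9.60, rounded up to 10, so 10 needed; 8 signed. Insufficient.
Dating window: the latest signature is 12 days after the earliest; the limit is 90 days. Within the window.

Not effective — insufficient signatures.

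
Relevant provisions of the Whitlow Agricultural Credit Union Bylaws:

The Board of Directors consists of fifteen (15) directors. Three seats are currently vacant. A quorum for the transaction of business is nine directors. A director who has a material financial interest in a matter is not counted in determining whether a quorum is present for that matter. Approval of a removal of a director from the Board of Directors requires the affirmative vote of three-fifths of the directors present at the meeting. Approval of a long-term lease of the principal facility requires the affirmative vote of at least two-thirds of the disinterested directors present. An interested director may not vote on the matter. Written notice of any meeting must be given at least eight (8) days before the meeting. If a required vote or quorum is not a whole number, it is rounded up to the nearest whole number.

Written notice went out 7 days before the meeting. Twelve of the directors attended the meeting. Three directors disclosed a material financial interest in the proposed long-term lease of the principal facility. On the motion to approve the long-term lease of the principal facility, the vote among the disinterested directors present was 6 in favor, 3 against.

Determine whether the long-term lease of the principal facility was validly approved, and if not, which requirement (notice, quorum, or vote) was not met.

Invalid — notice requirement not satisfied.

Notice: 7 days given; 8 required (7 < 8). Not satisfied.
Quorum: 12 present, but the 3 interested directors do not count, leaving 9. Quorum is 9. Satisfied.
Vote: the long-term lease of the principal facility requires two-thirds of the disinterested directors present (12 − 3 = 9). 2/3 of 9 = 6, so 6 affirmative votes are needed; 6 voted in favor. Satisfied.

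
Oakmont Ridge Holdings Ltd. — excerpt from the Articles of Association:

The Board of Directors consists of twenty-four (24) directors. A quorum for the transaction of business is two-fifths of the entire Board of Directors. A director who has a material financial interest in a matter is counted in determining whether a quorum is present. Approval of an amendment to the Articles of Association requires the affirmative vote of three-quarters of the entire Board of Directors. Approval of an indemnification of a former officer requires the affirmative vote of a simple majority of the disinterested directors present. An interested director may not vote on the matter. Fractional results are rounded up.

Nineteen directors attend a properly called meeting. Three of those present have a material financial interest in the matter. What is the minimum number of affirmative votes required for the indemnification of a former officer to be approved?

9

The indemnification of a former officer requires a majority of the disinterested directors present (19 − 3 = 16).
A majority of 16 is 9.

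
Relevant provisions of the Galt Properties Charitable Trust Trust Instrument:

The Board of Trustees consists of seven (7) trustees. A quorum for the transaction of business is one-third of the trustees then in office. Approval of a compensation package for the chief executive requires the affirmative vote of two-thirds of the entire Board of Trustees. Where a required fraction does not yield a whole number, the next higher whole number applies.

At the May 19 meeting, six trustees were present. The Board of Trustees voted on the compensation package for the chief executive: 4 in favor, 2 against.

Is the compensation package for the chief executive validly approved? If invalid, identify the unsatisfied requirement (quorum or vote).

Quorum: 6 present; quorum is 3. Satisfied.
Vote: the compensation package for the chief executive requires two-thirds of the entire Board of Trustees (7). 2/3 of 7 = 4.67, rounded up to 5, so 5 affirmative votes are needed; 4 voted in favor. Not satisfied.

Invalid — vote requirement not satisfied.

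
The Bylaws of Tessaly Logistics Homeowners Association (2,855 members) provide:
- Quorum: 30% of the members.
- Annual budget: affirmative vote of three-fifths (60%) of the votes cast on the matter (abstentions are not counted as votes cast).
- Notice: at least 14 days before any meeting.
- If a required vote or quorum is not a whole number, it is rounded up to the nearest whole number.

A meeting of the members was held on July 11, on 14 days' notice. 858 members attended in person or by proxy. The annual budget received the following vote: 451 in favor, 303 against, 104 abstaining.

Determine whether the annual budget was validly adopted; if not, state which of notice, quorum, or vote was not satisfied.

Notice: 14 days given; 14 required. Satisfied.
Quorum: 30% of 2,855 = 856.50, rounded up to 857; 858 present. Satisfied.
Vote: requires three-fifths of the votes cast (858 − 104 abstaining = 754); 3/5 of 754 = 452.40, rounded up to 453, so 453 needed; 451 in favor. Not satisfied.

Invalid — vote requirement not satisfied.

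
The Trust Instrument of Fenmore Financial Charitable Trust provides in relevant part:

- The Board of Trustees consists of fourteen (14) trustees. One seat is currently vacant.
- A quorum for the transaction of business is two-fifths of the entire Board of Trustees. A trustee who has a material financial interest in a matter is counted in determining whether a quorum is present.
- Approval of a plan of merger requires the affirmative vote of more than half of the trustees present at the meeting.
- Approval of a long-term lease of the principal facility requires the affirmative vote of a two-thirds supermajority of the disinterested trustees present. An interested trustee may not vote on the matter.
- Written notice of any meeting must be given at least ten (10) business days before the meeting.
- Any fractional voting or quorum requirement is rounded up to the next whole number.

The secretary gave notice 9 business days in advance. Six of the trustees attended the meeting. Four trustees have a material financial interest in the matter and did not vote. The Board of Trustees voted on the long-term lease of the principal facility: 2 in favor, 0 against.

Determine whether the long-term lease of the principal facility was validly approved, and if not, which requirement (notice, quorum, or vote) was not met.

Notice: 9 business days given; 10 required (9 < 10). Not satisfied.
Quorum: 6 present (interested trustees count toward quorum); quorum is 6. Satisfied.
Vote: the long-term lease of the principal facility requires two-thirds of the disinterested trustees present (6 − 4 = 2). 2/3 of 2 = 1.33, rounded up to 2, so 2 affirmative votes are needed; 2 voted in favor. Satisfied.

Invalid — notice requirement not satisfied.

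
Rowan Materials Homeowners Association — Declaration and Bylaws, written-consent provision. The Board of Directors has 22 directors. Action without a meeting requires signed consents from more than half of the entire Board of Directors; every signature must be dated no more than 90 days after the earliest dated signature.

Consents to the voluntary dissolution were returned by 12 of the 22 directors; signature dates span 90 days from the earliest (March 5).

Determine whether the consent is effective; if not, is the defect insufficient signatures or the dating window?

Signatures required: more than half of 22 — a majority of 22 is 12, so 12 needed; 12 signed. Sufficient.
Dating window: the latest signature is 90 days after the earliest; the limit is 90 days. Within the window.

Effective — both the signature and dating-window requirements are satisfied.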